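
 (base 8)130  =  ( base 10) 88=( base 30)2s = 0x58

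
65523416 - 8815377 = 56708039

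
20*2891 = 57820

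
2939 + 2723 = 5662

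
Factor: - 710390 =-2^1*5^1*71039^1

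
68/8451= 68/8451 = 0.01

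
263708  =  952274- 688566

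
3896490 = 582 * 6695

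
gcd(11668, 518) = 2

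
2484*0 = 0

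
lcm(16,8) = 16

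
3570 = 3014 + 556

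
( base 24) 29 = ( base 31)1q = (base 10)57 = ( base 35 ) 1M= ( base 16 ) 39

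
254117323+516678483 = 770795806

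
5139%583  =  475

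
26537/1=26537= 26537.00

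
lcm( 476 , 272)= 1904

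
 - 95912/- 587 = 163 +231/587 = 163.39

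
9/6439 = 9/6439 = 0.00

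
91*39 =3549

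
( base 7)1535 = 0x266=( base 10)614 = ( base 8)1146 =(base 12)432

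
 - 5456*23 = -125488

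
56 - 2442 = -2386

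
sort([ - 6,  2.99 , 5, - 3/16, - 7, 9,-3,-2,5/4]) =[ - 7,-6, - 3, - 2, - 3/16,5/4,2.99,5 , 9]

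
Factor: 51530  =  2^1*5^1* 5153^1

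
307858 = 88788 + 219070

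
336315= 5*67263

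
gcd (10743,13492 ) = 1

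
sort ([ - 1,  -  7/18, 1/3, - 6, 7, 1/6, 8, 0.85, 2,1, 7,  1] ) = [  -  6,-1, - 7/18,1/6,1/3, 0.85,1, 1, 2, 7, 7, 8]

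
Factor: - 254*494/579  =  -125476/579 =-2^2 * 3^( -1 )*13^1*19^1*127^1*193^(-1 )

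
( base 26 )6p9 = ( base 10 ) 4715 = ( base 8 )11153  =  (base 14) 1a0b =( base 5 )122330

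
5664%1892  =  1880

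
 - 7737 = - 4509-3228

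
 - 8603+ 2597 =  - 6006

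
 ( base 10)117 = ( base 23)52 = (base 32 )3L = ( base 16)75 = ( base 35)3c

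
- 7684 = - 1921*4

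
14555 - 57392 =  - 42837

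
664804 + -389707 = 275097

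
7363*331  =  2437153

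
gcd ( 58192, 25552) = 16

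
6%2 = 0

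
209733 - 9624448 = - 9414715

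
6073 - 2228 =3845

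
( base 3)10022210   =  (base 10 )2424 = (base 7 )10032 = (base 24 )450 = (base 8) 4570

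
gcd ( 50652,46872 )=756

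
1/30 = 1/30 = 0.03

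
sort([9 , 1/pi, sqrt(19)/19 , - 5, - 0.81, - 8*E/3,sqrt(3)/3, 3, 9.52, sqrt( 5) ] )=[ - 8*E/3,- 5, - 0.81,sqrt( 19)/19, 1/pi, sqrt( 3)/3,sqrt(5), 3, 9, 9.52] 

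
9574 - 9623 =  - 49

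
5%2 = 1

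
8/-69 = - 1+61/69 = -0.12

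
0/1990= 0 = 0.00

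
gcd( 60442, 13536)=94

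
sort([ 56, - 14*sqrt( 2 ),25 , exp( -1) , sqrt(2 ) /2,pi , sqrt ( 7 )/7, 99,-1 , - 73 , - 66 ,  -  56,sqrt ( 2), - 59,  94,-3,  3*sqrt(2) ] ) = [-73, - 66,-59,-56, - 14*sqrt( 2),-3, - 1,exp( - 1) , sqrt(7 ) /7, sqrt( 2 ) /2,sqrt(2 ) , pi, 3*sqrt( 2 ) , 25, 56,94 , 99] 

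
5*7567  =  37835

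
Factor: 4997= 19^1*263^1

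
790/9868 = 395/4934=0.08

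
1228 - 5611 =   -  4383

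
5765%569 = 75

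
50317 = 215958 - 165641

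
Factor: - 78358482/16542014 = -3^3 * 23^ ( - 1 )*43^( - 1 )* 8363^ ( - 1 )*1451083^1 = - 39179241/8271007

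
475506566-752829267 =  -277322701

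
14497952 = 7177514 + 7320438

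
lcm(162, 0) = 0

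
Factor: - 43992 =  - 2^3*3^2*13^1*47^1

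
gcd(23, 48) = 1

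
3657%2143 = 1514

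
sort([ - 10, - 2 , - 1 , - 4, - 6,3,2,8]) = [ - 10  ,-6 , - 4, - 2, - 1,  2 , 3, 8]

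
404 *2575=1040300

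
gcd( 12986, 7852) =302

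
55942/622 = 89 + 292/311 = 89.94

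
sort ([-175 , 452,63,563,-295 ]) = [-295,-175, 63, 452,563 ] 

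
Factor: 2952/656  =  9/2 =2^(  -  1)*3^2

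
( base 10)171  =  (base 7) 333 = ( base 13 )102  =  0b10101011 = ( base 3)20100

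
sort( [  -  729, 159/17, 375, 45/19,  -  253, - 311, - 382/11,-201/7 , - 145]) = [  -  729, - 311 , - 253,- 145,-382/11, - 201/7, 45/19, 159/17, 375]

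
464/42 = 232/21 = 11.05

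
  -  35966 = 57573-93539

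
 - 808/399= - 808/399 = - 2.03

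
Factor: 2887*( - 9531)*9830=-2^1*3^3 * 5^1 * 353^1 * 983^1 * 2887^1= - 270482250510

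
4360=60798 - 56438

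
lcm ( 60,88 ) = 1320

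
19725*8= 157800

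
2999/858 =2999/858 = 3.50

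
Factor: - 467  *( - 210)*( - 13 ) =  - 2^1 * 3^1*5^1*7^1*13^1*467^1 = -1274910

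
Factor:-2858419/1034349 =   -  3^(  -  1)*557^( - 1)*613^1*619^( - 1 )*4663^1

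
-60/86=-1+13/43 = -0.70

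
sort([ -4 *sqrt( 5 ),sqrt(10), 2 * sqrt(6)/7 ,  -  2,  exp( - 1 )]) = [ - 4*sqrt( 5), - 2, exp( -1),2 * sqrt(6) /7,sqrt(10)] 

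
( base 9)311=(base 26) 9j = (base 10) 253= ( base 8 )375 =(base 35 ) 78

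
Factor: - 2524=- 2^2*631^1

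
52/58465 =52/58465 = 0.00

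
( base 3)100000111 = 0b1100110101110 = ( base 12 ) 397a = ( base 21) ej1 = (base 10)6574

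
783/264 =261/88 =2.97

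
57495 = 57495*1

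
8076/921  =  2692/307 = 8.77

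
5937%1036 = 757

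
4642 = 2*2321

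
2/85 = 2/85= 0.02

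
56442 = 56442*1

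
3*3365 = 10095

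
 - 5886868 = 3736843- 9623711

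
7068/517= 13+347/517=13.67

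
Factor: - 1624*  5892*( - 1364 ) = 2^7*3^1*7^1*11^1*29^1*31^1*491^1=13051581312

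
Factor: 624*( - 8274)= -2^5* 3^2*7^1* 13^1*197^1 =- 5162976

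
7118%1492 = 1150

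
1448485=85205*17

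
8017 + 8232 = 16249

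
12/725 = 12/725 = 0.02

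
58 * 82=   4756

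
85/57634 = 85/57634 = 0.00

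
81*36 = 2916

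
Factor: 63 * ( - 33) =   -  3^3 * 7^1 * 11^1 = - 2079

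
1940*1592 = 3088480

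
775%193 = 3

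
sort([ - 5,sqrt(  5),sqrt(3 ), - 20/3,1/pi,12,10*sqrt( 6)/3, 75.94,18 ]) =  [ - 20/3, - 5,1/pi,sqrt(3),sqrt( 5),10*sqrt( 6 )/3, 12, 18, 75.94 ]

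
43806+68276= 112082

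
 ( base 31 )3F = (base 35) 33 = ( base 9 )130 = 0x6c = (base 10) 108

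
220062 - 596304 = -376242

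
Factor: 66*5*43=14190 = 2^1*3^1*5^1*11^1*43^1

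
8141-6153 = 1988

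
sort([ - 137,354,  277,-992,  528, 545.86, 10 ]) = [ -992, - 137,10,277, 354,  528, 545.86]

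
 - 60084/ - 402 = 149 + 31/67 = 149.46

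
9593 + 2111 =11704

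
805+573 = 1378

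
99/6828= 33/2276 = 0.01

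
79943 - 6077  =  73866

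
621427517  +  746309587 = 1367737104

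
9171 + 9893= 19064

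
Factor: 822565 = 5^1 * 164513^1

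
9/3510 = 1/390=0.00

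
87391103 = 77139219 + 10251884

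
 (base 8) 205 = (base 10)133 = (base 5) 1013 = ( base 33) 41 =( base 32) 45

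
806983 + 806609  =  1613592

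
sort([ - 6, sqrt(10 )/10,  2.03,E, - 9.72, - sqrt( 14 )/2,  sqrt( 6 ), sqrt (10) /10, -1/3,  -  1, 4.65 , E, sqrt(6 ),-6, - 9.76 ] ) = [ - 9.76, - 9.72, - 6, - 6, - sqrt( 14) /2,  -  1 , - 1/3 , sqrt(10 )/10, sqrt( 10 )/10,2.03 , sqrt( 6 ),sqrt(6 ), E, E, 4.65 ]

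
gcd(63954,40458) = 66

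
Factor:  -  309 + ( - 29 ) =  - 2^1* 13^2=- 338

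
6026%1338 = 674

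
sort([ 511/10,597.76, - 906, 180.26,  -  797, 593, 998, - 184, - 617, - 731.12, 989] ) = [ - 906, - 797, - 731.12, - 617,-184, 511/10 , 180.26, 593, 597.76, 989,  998]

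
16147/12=16147/12 = 1345.58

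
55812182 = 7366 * 7577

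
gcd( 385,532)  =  7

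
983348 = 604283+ 379065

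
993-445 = 548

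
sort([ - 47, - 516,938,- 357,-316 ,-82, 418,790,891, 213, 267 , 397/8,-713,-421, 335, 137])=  [  -  713, - 516, - 421, - 357, - 316, - 82, - 47, 397/8, 137,213, 267, 335, 418, 790  ,  891, 938 ]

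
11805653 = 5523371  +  6282282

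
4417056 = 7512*588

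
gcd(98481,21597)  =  3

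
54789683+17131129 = 71920812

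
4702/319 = 14 + 236/319  =  14.74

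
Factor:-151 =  - 151^1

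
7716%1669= 1040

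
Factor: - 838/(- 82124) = 2^( - 1)*7^( - 2 ) =1/98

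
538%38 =6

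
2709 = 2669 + 40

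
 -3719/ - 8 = 3719/8 = 464.88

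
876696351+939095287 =1815791638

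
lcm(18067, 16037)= 1427293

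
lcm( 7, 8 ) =56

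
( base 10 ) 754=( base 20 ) 1he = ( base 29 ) q0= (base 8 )1362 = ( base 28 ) qq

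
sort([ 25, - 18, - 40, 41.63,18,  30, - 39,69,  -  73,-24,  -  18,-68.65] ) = [-73, - 68.65, - 40, - 39,  -  24,  -  18,-18, 18, 25,30,41.63,69]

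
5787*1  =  5787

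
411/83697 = 137/27899 = 0.00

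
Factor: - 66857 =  - 7^1  *  9551^1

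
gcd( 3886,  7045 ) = 1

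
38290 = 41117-2827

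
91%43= 5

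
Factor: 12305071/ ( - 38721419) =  - 11^( - 1)*257^ ( - 1)*13697^ (  -  1)*12305071^1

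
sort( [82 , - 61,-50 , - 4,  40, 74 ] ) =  [ - 61, - 50,  -  4, 40,  74 , 82 ] 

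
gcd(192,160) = 32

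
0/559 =0 = 0.00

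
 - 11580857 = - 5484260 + -6096597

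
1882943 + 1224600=3107543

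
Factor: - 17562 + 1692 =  - 15870 = -2^1 * 3^1 * 5^1 * 23^2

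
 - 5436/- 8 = 1359/2 = 679.50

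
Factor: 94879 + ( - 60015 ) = 34864 = 2^4*2179^1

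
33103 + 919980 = 953083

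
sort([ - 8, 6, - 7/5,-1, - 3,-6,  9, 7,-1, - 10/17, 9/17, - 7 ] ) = [ - 8, - 7, - 6,-3  ,-7/5, - 1, - 1,  -  10/17, 9/17, 6,7,9] 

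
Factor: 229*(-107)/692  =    -  24503/692= -2^( - 2)*107^1 * 173^( - 1 ) * 229^1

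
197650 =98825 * 2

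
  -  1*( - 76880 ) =76880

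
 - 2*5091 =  - 10182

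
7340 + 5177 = 12517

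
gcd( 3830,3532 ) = 2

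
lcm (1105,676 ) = 57460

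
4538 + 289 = 4827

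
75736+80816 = 156552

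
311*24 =7464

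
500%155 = 35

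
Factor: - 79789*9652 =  - 2^2 *19^1 * 73^1 * 127^1 * 1093^1 = - 770123428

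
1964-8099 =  - 6135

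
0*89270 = 0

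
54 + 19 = 73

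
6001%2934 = 133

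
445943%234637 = 211306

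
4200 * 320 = 1344000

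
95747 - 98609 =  - 2862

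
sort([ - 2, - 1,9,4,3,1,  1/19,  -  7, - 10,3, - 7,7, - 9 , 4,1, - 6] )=[ - 10,-9, - 7, - 7, -6, - 2, - 1, 1/19, 1,1,3,3,4,  4,7 , 9 ] 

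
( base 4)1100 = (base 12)68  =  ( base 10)80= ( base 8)120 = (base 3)2222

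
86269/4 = 86269/4 = 21567.25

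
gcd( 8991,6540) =3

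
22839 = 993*23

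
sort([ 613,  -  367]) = [-367, 613]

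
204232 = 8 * 25529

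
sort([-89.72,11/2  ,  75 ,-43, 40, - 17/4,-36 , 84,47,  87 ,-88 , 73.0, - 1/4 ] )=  [ - 89.72,-88 ,-43 ,-36, - 17/4, - 1/4, 11/2  ,  40,47  ,  73.0, 75, 84, 87]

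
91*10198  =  928018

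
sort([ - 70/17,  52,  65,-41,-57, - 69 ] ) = [ - 69,  -  57,-41, - 70/17,52,65] 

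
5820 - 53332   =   - 47512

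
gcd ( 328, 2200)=8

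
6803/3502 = 1 +3301/3502= 1.94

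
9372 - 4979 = 4393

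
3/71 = 3/71 = 0.04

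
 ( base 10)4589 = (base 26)6kd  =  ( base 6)33125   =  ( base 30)52T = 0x11ED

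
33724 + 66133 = 99857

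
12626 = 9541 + 3085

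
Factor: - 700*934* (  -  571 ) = 373319800 = 2^3*5^2*7^1*467^1*571^1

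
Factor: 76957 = 41^1 * 1877^1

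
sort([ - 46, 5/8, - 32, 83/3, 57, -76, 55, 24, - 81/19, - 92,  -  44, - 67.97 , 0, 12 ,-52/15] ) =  [-92, - 76, -67.97, - 46, - 44, - 32, - 81/19,- 52/15, 0, 5/8,  12 , 24,83/3, 55,57] 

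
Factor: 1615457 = 37^1*43661^1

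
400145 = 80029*5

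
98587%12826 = 8805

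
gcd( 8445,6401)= 1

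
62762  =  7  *8966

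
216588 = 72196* 3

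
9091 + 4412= 13503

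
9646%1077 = 1030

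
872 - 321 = 551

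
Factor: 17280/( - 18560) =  - 3^3*29^( - 1 )=- 27/29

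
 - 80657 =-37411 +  - 43246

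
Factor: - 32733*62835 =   -  3^3*5^1 * 59^1*71^1*3637^1  =  -2056778055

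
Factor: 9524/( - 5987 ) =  - 2^2*2381^1*5987^ ( - 1 ) 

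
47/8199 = 47/8199= 0.01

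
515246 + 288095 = 803341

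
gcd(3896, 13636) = 1948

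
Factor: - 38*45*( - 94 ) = 2^2*3^2  *5^1*19^1*47^1 = 160740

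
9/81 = 1/9 = 0.11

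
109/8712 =109/8712 = 0.01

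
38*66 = 2508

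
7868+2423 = 10291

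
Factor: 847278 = 2^1 * 3^2 * 103^1*457^1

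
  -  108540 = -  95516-13024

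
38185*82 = 3131170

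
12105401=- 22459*( - 539)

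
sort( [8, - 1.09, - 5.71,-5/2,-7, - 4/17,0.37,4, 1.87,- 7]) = [ - 7,  -  7, - 5.71, - 5/2,-1.09,-4/17,0.37, 1.87,4,8] 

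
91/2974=91/2974  =  0.03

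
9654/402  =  24+1/67 = 24.01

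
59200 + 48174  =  107374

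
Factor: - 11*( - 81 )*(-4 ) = -3564 = - 2^2*3^4*  11^1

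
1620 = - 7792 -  - 9412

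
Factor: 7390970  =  2^1*5^1*479^1*1543^1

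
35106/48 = 5851/8  =  731.38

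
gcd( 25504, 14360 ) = 8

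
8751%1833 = 1419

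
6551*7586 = 49695886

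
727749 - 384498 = 343251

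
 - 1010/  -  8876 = 505/4438 = 0.11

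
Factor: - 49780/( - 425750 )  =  38/325 =2^1*5^( - 2 ) * 13^ ( - 1)*19^1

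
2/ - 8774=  - 1/4387=- 0.00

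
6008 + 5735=11743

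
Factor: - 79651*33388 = -2^2*11^1*13^1*17^1*491^1 * 557^1 =-2659387588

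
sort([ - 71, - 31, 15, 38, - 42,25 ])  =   [ - 71,- 42, - 31,15,  25, 38 ] 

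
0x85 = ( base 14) 97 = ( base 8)205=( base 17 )7e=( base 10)133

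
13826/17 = 13826/17 = 813.29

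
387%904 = 387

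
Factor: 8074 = 2^1*11^1*367^1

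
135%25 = 10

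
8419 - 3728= 4691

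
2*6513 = 13026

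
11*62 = 682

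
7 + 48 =55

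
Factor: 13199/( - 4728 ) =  - 2^( - 3)*3^( - 1 )*67^1 = - 67/24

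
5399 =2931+2468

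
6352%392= 80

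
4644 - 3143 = 1501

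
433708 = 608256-174548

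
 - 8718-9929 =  - 18647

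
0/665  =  0 = 0.00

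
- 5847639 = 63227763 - 69075402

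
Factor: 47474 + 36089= 83563^1= 83563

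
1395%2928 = 1395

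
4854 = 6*809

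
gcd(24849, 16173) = 9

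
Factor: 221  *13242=2926482=2^1*3^1*13^1 * 17^1*2207^1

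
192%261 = 192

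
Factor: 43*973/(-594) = -2^ ( - 1) * 3^(-3 )*7^1*11^ ( - 1)*43^1*139^1 = - 41839/594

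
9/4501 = 9/4501 = 0.00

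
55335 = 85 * 651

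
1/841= 1/841 = 0.00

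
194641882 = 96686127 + 97955755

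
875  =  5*175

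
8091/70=8091/70= 115.59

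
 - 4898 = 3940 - 8838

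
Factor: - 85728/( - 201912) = 76/179 = 2^2*19^1*179^( - 1)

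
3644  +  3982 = 7626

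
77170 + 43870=121040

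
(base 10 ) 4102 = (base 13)1B37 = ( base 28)56e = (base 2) 1000000000110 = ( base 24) 72m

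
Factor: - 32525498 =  - 2^1*16262749^1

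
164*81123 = 13304172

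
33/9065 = 33/9065 = 0.00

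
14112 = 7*2016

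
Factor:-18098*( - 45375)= 2^1*3^1*5^3*11^2*9049^1 = 821196750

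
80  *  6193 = 495440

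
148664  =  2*74332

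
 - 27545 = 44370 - 71915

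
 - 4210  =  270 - 4480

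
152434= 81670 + 70764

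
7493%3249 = 995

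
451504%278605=172899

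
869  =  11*79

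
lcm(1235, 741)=3705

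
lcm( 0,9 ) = 0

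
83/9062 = 83/9062 = 0.01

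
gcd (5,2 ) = 1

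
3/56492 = 3/56492 = 0.00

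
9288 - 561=8727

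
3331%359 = 100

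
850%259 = 73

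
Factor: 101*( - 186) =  - 2^1*3^1*31^1*101^1 = - 18786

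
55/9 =55/9 = 6.11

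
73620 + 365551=439171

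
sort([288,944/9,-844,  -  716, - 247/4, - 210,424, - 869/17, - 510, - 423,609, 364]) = [-844, - 716,-510, - 423, - 210, - 247/4, - 869/17,944/9,288,364,  424, 609]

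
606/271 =606/271= 2.24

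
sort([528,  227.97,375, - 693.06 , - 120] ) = [ - 693.06 , - 120,227.97, 375, 528] 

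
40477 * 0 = 0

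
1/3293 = 1/3293  =  0.00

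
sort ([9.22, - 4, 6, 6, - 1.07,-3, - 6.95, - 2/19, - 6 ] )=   [ - 6.95, - 6, - 4, - 3, - 1.07,-2/19, 6,6, 9.22]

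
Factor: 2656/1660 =2^3*5^( - 1) =8/5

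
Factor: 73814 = 2^1*13^1*17^1*167^1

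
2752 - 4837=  - 2085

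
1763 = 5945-4182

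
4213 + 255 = 4468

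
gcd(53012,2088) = 116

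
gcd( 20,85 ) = 5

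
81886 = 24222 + 57664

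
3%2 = 1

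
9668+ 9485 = 19153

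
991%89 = 12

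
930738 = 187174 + 743564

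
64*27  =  1728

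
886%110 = 6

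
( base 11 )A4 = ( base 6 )310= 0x72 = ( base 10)114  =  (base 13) 8A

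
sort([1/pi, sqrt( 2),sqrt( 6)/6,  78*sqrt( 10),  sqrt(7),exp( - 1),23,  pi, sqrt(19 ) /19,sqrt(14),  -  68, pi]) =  [ - 68, sqrt( 19)/19, 1/pi, exp(  -  1 ) , sqrt( 6 ) /6,sqrt( 2 ), sqrt( 7) , pi,pi, sqrt ( 14),23,  78*sqrt( 10) ] 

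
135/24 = 5 + 5/8=5.62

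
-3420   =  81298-84718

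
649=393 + 256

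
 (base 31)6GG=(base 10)6278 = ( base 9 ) 8545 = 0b1100010000110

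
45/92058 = 15/30686 = 0.00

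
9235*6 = 55410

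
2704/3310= 1352/1655 = 0.82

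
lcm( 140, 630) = 1260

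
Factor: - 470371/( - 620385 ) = 671/885 = 3^ ( - 1)*5^ ( - 1)*11^1*59^( - 1)*61^1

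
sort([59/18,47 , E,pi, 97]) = [ E , pi , 59/18, 47,97 ] 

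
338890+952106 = 1290996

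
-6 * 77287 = -463722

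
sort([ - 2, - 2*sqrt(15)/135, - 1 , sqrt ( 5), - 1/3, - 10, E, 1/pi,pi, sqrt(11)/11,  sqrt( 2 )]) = [ - 10,-2, - 1,  -  1/3, - 2*sqrt( 15) /135, sqrt(11)/11,1/pi, sqrt(2), sqrt( 5 ), E,pi]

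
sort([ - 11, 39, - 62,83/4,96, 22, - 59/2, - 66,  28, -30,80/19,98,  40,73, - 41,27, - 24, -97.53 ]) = [  -  97.53, - 66, - 62, - 41,  -  30, - 59/2, - 24,-11,80/19, 83/4,22, 27,28,39, 40,73, 96,98 ]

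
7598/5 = 1519+ 3/5 = 1519.60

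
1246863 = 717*1739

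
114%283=114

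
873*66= 57618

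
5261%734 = 123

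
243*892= 216756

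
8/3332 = 2/833 = 0.00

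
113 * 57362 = 6481906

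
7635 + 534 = 8169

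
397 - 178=219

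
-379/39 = - 10 + 11/39 = - 9.72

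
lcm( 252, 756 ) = 756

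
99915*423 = 42264045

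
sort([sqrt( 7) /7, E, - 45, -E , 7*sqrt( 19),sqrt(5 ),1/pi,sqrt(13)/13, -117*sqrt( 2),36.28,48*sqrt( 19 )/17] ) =[ - 117 * sqrt ( 2),-45, - E, sqrt( 13)/13, 1/pi , sqrt( 7)/7,sqrt( 5), E,48*sqrt(19 )/17,7 * sqrt ( 19 ), 36.28]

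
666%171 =153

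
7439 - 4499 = 2940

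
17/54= 17/54 = 0.31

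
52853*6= 317118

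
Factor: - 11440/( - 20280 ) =22/39 =2^1*3^( - 1)*11^1*13^(-1) 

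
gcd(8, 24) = 8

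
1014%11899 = 1014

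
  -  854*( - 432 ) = 368928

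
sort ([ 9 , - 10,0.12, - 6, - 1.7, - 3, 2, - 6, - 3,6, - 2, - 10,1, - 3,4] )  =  [ - 10,- 10, - 6,-6, - 3, - 3,-3, - 2, - 1.7, 0.12,1,2, 4, 6, 9 ] 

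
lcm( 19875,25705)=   1927875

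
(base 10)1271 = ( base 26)1mn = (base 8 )2367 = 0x4f7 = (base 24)24N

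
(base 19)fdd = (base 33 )56w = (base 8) 13053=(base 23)AGH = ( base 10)5675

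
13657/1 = 13657 = 13657.00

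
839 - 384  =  455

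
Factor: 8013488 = 2^4*7^1*71549^1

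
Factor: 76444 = 2^2*29^1*659^1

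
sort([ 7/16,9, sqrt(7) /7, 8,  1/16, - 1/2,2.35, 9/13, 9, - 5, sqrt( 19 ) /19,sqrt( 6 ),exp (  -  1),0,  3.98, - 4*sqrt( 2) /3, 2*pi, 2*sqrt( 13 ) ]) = [ - 5, - 4 *sqrt (2)/3, - 1/2,0,1/16, sqrt( 19)/19,exp( - 1),sqrt( 7 )/7,  7/16, 9/13, 2.35,sqrt( 6 ), 3.98,2*pi,  2*sqrt( 13), 8,9,  9 ] 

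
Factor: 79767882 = 2^1 * 3^3*59^1*25037^1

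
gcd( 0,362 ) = 362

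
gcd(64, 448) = 64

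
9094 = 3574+5520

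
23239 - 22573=666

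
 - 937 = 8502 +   -  9439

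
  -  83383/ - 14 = 83383/14= 5955.93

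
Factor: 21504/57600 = 2^2*3^( - 1) * 5^( - 2)*7^1 = 28/75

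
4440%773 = 575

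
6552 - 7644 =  - 1092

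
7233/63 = 114+17/21= 114.81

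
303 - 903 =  - 600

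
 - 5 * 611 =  - 3055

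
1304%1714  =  1304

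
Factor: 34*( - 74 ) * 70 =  - 176120 = - 2^3 * 5^1 * 7^1*17^1*37^1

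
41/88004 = 41/88004=0.00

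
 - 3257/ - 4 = 3257/4 = 814.25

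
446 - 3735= - 3289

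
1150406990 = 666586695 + 483820295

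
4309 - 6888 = -2579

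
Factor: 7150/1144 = 2^ ( - 2)*5^2 = 25/4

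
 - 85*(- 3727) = 316795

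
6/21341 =6/21341 = 0.00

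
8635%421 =215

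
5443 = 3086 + 2357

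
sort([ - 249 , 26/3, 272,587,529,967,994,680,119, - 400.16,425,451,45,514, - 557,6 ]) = [ - 557, - 400.16, - 249,6,26/3, 45,119, 272,425,451,514,529,587, 680,967 , 994 ] 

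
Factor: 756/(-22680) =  - 2^(-1 )*3^( - 1 )*5^( - 1 ) = - 1/30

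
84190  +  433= 84623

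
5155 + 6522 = 11677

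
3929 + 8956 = 12885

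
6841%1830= 1351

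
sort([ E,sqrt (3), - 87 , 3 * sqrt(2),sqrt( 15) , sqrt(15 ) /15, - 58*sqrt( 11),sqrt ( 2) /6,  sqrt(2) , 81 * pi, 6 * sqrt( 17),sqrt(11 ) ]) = [ - 58*sqrt( 11), - 87,  sqrt(2 )/6, sqrt ( 15)/15,  sqrt(2),  sqrt(3 ),E,sqrt(  11) , sqrt(15) , 3*sqrt(2),6*sqrt(17),  81 *pi]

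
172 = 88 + 84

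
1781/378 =4+ 269/378  =  4.71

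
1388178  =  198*7011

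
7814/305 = 7814/305 = 25.62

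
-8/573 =-8/573 =- 0.01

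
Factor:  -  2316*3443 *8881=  - 70816987428=- 2^2 * 3^1*11^1* 83^1 * 107^1 *193^1*313^1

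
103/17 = 6 + 1/17 = 6.06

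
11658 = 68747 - 57089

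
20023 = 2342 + 17681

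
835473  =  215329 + 620144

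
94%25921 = 94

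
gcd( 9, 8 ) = 1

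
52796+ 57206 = 110002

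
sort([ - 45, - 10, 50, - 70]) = [ - 70, - 45, - 10,50 ]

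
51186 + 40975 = 92161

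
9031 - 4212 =4819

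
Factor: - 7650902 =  - 2^1 *7^1 * 137^1*3989^1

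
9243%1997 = 1255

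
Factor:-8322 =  - 2^1*3^1*19^1*73^1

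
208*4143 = 861744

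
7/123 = 7/123=0.06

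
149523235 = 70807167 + 78716068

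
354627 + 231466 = 586093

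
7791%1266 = 195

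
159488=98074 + 61414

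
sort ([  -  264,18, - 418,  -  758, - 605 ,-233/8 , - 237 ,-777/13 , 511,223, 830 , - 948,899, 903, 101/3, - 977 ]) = [  -  977, - 948,  -  758 ,-605 ,- 418 , - 264 , - 237, - 777/13, -233/8, 18,101/3,223, 511, 830,  899,903 ]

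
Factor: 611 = 13^1*47^1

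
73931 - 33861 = 40070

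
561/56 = 561/56 = 10.02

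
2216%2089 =127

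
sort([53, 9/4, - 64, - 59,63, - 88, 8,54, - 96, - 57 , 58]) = [ - 96, - 88, - 64, - 59,-57, 9/4,8,53,54,58, 63 ]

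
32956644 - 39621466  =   - 6664822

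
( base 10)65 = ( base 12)55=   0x41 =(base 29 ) 27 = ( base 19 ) 38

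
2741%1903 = 838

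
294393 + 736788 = 1031181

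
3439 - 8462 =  - 5023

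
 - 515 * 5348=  - 2754220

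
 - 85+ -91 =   -  176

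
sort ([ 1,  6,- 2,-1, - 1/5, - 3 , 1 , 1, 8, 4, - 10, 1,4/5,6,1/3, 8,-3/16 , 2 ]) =[  -  10,-3 ,-2, - 1, - 1/5,-3/16, 1/3,4/5, 1, 1, 1,1,2 , 4, 6, 6,8, 8]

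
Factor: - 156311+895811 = 739500 = 2^2 *3^1* 5^3 * 17^1*29^1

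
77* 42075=3239775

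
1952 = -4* (- 488)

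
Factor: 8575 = 5^2*7^3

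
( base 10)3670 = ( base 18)b5g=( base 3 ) 12000221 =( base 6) 24554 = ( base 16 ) E56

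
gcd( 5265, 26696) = 1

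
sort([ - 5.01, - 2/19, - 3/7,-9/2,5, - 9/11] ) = [ - 5.01, - 9/2, - 9/11, - 3/7, - 2/19, 5 ]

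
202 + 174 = 376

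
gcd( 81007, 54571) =1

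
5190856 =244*21274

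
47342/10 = 4734 + 1/5 = 4734.20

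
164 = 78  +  86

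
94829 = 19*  4991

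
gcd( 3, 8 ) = 1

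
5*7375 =36875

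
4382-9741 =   -  5359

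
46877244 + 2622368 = 49499612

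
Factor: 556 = 2^2 * 139^1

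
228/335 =228/335 = 0.68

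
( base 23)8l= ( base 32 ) 6d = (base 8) 315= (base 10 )205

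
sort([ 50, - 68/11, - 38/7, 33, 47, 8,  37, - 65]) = [  -  65,- 68/11,- 38/7, 8,33, 37,47, 50] 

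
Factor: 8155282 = 2^1*463^1*8807^1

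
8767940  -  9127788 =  - 359848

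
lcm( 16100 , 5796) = 144900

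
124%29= 8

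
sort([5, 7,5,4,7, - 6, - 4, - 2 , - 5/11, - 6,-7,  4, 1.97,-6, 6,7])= [ - 7, - 6,  -  6, - 6,-4 , - 2,  -  5/11 , 1.97,4,4, 5 , 5,6,7,  7, 7]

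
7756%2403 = 547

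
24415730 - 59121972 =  - 34706242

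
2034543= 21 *96883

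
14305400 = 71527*200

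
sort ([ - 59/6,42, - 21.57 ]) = [ - 21.57, - 59/6,42 ]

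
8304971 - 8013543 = 291428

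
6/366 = 1/61= 0.02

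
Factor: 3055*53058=162092190 = 2^1*3^1*5^1 * 13^1*37^1 *47^1*239^1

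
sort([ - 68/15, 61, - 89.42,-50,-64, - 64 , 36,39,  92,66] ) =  [  -  89.42,-64,-64, - 50, - 68/15, 36,39, 61,66,92]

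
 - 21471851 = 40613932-62085783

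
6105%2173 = 1759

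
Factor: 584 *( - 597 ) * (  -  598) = 2^4*3^1 * 13^1*23^1*73^1 * 199^1=208491504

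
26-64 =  - 38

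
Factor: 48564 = 2^2*3^2*19^1*71^1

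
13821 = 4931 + 8890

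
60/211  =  60/211  =  0.28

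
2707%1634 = 1073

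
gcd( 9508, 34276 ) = 4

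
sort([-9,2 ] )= [ - 9, 2]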